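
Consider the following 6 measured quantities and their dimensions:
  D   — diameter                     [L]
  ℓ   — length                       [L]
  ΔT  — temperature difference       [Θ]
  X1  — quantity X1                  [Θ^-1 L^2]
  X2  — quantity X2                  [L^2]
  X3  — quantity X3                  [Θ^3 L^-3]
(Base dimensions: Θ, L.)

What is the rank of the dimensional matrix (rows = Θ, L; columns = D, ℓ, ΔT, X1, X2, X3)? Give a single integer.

2

Write exponents as rows Θ,L / cols D,ℓ,ΔT,X1,X2,X3:
  Θ: [ 0  0  1 -1  0  3]
  L: [ 1  1  0  2  2 -3]
Echelon form has 2 nonzero rows (pivots: D,ΔT)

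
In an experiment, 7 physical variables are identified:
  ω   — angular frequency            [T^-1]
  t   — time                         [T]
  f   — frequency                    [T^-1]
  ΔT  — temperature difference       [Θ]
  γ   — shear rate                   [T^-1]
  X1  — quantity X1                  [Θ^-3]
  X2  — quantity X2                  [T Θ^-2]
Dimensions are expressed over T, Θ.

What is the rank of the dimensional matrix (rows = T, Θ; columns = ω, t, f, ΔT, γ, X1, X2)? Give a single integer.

2

Write exponents as rows T,Θ / cols ω,t,f,ΔT,γ,X1,X2:
  T: [-1  1 -1  0 -1  0  1]
  Θ: [ 0  0  0  1  0 -3 -2]
Echelon form has 2 nonzero rows (pivots: ω,ΔT)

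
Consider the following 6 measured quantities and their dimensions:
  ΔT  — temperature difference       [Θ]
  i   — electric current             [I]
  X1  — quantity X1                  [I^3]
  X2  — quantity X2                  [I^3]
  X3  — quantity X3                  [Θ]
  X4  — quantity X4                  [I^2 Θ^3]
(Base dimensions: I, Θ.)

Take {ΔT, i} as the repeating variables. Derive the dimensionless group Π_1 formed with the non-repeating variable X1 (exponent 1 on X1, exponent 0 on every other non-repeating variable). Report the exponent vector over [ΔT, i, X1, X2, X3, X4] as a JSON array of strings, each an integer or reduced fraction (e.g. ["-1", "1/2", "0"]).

Dimensional matrix (I×Θ by ΔT×i×X1×X2×X3×X4):
  I: [ 0  1  3  3  0  2]
  Θ: [ 1  0  0  0  1  3]
Row reduction gives pivot columns ΔT,i; rank = 2
Repeat: ΔT,i; free: X1,X2,X3,X4
RREF:
  r0: [   1    0    0    0    1    3]
  r1: [   0    1    3    3    0    2]
Fix exponent of X1 at 1, X2 at 0, X3 at 0, X4 at 0; solve each RREF row for its pivot's exponent:
  r0: exp(ΔT) + (0)·1 = 0 ⇒ exp(ΔT) = 0
  r1: exp(i) + (3)·1 = 0 ⇒ exp(i) = -3
Π_1 = i^-3 · X1

["0", "-3", "1", "0", "0", "0"]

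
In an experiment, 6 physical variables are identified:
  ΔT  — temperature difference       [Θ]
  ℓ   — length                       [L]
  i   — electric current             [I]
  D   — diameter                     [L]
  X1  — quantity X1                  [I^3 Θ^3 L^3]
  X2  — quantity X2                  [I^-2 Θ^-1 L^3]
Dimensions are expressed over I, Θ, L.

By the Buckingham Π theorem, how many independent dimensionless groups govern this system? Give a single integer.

3

Write exponents as rows I,Θ,L / cols ΔT,ℓ,i,D,X1,X2:
  I: [ 0  0  1  0  3 -2]
  Θ: [ 1  0  0  0  3 -1]
  L: [ 0  1  0  1  3  3]
RREF → pivots at {ΔT,ℓ,i} ⇒ r = 3
Π count = n − r = 6 − 3 = 3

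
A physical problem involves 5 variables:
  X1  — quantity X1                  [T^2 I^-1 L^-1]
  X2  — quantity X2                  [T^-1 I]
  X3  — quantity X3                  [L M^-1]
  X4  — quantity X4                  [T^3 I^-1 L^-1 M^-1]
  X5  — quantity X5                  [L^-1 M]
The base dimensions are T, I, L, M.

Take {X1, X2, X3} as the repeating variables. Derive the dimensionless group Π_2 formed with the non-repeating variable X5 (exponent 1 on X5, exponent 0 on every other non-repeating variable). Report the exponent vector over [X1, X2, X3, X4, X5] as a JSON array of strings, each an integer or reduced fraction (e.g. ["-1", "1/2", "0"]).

Dimensional matrix (T×I×L×M by X1×X2×X3×X4×X5):
  T: [ 2 -1  0  3  0]
  I: [-1  1  0 -1  0]
  L: [-1  0  1 -1 -1]
  M: [ 0  0 -1 -1  1]
Row reduction gives pivot columns X1,X2,X3; rank = 3
Repeat: X1,X2,X3; free: X4,X5
RREF:
  r0: [   1    0    0    2    0]
  r1: [   0    1    0    1    0]
  r2: [   0    0    1    1   -1]
  r3: [   0    0    0    0    0]
Fix exponent of X5 at 1, X4 at 0; solve each RREF row for its pivot's exponent:
  r0: exp(X1) + (0)·1 = 0 ⇒ exp(X1) = 0
  r1: exp(X2) + (0)·1 = 0 ⇒ exp(X2) = 0
  r2: exp(X3) + (-1)·1 = 0 ⇒ exp(X3) = 1
Π_2 = X3 · X5

["0", "0", "1", "0", "1"]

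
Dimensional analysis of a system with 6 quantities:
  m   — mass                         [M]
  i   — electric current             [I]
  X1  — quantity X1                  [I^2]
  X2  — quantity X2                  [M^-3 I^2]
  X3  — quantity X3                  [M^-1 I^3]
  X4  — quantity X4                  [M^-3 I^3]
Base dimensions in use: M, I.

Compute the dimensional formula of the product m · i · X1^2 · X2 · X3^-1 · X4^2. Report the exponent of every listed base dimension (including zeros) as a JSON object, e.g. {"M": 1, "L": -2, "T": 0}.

{"M": -7, "I": 10}

Dimensional matrix (M×I by m×i×X1×X2×X3×X4):
  M: [ 1  0  0 -3 -1 -3]
  I: [ 0  1  2  2  3  3]
  [M]: (1)·1+(1)·0+(2)·0+(1)·-3+(-1)·-1+(2)·-3 = -7
  [I]: (1)·0+(1)·1+(2)·2+(1)·2+(-1)·3+(2)·3 = 10
⇒ M^-7 I^10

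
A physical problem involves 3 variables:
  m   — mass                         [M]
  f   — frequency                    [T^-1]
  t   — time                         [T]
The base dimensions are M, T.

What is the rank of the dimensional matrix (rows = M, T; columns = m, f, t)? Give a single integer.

2

Write exponents as rows M,T / cols m,f,t:
  M: [ 1  0  0]
  T: [ 0 -1  1]
RREF → pivots at {m,f} ⇒ r = 2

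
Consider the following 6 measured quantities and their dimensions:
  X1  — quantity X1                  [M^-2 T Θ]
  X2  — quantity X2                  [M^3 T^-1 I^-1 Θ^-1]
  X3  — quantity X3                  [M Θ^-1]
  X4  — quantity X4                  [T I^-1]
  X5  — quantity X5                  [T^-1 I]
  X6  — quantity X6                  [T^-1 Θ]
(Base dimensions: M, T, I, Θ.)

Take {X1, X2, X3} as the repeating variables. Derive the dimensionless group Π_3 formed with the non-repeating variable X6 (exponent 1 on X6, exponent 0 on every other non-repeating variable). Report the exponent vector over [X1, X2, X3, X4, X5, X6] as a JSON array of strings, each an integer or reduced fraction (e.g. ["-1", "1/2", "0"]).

["1", "0", "2", "0", "0", "1"]

Dimensional matrix (M×T×I×Θ by X1×X2×X3×X4×X5×X6):
  M: [-2  3  1  0  0  0]
  T: [ 1 -1  0  1 -1 -1]
  I: [ 0 -1  0 -1  1  0]
  Θ: [ 1 -1 -1  0  0  1]
Echelon form has 3 nonzero rows (pivots: X1,X2,X3)
Repeat: X1,X2,X3; free: X4,X5,X6
RREF:
  r0: [   1    0    0    2   -2   -1]
  r1: [   0    1    0    1   -1    0]
  r2: [   0    0    1    1   -1   -2]
  r3: [   0    0    0    0    0    0]
Fix exponent of X6 at 1, X4 at 0, X5 at 0; solve each RREF row for its pivot's exponent:
  r0: exp(X1) + (-1)·1 = 0 ⇒ exp(X1) = 1
  r1: exp(X2) + (0)·1 = 0 ⇒ exp(X2) = 0
  r2: exp(X3) + (-2)·1 = 0 ⇒ exp(X3) = 2
Π_3 = X1 · X3^2 · X6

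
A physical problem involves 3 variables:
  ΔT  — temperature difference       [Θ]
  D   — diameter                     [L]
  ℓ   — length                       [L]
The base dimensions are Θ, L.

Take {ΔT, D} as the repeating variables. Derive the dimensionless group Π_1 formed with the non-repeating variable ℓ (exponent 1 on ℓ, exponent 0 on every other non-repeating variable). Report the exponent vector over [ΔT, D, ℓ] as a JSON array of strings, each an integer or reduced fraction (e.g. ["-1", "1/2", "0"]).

["0", "-1", "1"]

Dimensional matrix (Θ×L by ΔT×D×ℓ):
  Θ: [ 1  0  0]
  L: [ 0  1  1]
RREF → pivots at {ΔT,D} ⇒ r = 2
Pivot set = {ΔT,D}, free = {ℓ}
RREF:
  r0: [   1    0    0]
  r1: [   0    1    1]
Fix exponent of ℓ at 1; solve each RREF row for its pivot's exponent:
  r0: exp(ΔT) + (0)·1 = 0 ⇒ exp(ΔT) = 0
  r1: exp(D) + (1)·1 = 0 ⇒ exp(D) = -1
Π_1 = D^-1 · ℓ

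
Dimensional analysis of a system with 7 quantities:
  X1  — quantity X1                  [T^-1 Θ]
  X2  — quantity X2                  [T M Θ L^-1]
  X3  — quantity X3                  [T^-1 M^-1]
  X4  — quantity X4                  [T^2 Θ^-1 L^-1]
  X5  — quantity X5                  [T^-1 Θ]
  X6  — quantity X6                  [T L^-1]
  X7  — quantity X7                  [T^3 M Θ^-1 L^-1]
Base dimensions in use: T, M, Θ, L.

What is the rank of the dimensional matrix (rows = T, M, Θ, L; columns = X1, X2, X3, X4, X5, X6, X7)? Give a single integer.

3

Dimensional matrix (T×M×Θ×L by X1×X2×X3×X4×X5×X6×X7):
  T: [-1  1 -1  2 -1  1  3]
  M: [ 0  1 -1  0  0  0  1]
  Θ: [ 1  1  0 -1  1  0 -1]
  L: [ 0 -1  0 -1  0 -1 -1]
Row reduction gives pivot columns X1,X2,X3; rank = 3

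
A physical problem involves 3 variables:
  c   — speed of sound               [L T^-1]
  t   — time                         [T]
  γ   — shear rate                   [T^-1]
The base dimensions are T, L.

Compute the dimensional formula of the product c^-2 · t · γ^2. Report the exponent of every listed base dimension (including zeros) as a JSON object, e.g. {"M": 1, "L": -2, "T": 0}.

{"T": 1, "L": -2}

Write exponents as rows T,L / cols c,t,γ:
  T: [-1  1 -1]
  L: [ 1  0  0]
  [T]: (-2)·-1+(1)·1+(2)·-1 = 1
  [L]: (-2)·1+(1)·0+(2)·0 = -2
⇒ T L^-2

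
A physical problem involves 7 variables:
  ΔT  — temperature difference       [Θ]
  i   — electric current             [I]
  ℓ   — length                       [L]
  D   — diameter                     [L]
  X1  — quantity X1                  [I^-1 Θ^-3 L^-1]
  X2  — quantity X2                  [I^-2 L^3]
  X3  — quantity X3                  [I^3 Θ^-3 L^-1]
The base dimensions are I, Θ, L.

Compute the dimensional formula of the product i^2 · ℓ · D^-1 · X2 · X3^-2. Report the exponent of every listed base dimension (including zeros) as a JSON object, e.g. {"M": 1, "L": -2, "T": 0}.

{"I": -6, "Θ": 6, "L": 5}

Exponent matrix [I,Θ,L] × [ΔT,i,ℓ,D,X1,X2,X3]:
  I: [ 0  1  0  0 -1 -2  3]
  Θ: [ 1  0  0  0 -3  0 -3]
  L: [ 0  0  1  1 -1  3 -1]
  [I]: (2)·1+(1)·0+(-1)·0+(1)·-2+(-2)·3 = -6
  [Θ]: (2)·0+(1)·0+(-1)·0+(1)·0+(-2)·-3 = 6
  [L]: (2)·0+(1)·1+(-1)·1+(1)·3+(-2)·-1 = 5
⇒ I^-6 Θ^6 L^5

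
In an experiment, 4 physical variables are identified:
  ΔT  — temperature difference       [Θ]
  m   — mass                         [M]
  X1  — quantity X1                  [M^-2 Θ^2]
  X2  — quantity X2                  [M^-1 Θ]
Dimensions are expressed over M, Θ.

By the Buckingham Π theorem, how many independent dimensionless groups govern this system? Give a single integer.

2

Write exponents as rows M,Θ / cols ΔT,m,X1,X2:
  M: [ 0  1 -2 -1]
  Θ: [ 1  0  2  1]
RREF → pivots at {ΔT,m} ⇒ r = 2
n=4, r=2 ⇒ 2 dimensionless groups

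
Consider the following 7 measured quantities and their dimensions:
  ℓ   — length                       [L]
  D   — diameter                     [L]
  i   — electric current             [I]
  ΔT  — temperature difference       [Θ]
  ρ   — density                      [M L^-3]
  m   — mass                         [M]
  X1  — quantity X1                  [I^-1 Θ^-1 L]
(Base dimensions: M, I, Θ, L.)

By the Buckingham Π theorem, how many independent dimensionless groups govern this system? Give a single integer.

3

Write exponents as rows M,I,Θ,L / cols ℓ,D,i,ΔT,ρ,m,X1:
  M: [ 0  0  0  0  1  1  0]
  I: [ 0  0  1  0  0  0 -1]
  Θ: [ 0  0  0  1  0  0 -1]
  L: [ 1  1  0  0 -3  0  1]
Row reduction gives pivot columns ℓ,i,ΔT,ρ; rank = 4
7 vars − rank 4 = 3 Π groups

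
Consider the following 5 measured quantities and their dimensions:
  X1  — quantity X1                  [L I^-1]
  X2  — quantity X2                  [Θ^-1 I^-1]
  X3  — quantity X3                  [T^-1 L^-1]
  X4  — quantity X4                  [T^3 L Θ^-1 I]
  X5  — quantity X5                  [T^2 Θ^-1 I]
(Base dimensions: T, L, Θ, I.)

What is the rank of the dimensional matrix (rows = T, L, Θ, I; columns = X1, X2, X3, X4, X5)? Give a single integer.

Write exponents as rows T,L,Θ,I / cols X1,X2,X3,X4,X5:
  T: [ 0  0 -1  3  2]
  L: [ 1  0 -1  1  0]
  Θ: [ 0 -1  0 -1 -1]
  I: [-1 -1  0  1  1]
RREF → pivots at {X1,X2,X3} ⇒ r = 3

3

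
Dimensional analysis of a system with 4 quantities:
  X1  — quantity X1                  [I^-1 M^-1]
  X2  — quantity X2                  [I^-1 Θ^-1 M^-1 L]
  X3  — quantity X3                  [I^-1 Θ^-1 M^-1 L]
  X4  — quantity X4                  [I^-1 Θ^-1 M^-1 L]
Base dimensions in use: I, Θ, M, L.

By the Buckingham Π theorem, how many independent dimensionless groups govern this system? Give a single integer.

2

Write exponents as rows I,Θ,M,L / cols X1,X2,X3,X4:
  I: [-1 -1 -1 -1]
  Θ: [ 0 -1 -1 -1]
  M: [-1 -1 -1 -1]
  L: [ 0  1  1  1]
Row reduction gives pivot columns X1,X2; rank = 2
Π count = n − r = 4 − 2 = 2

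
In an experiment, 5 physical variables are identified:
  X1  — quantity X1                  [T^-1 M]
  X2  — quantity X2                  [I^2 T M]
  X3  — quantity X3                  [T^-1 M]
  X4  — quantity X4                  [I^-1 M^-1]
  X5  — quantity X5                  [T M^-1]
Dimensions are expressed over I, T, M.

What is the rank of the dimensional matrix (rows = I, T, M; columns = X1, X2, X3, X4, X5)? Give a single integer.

Exponent matrix [I,T,M] × [X1,X2,X3,X4,X5]:
  I: [ 0  2  0 -1  0]
  T: [-1  1 -1  0  1]
  M: [ 1  1  1 -1 -1]
Row reduction gives pivot columns X1,X2; rank = 2

2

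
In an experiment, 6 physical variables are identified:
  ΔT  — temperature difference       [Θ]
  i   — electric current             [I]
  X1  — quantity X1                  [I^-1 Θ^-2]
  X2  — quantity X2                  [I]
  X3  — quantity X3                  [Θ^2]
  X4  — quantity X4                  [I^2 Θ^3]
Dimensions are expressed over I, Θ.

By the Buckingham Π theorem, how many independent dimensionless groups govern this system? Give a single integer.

Exponent matrix [I,Θ] × [ΔT,i,X1,X2,X3,X4]:
  I: [ 0  1 -1  1  0  2]
  Θ: [ 1  0 -2  0  2  3]
Row reduction gives pivot columns ΔT,i; rank = 2
n=6, r=2 ⇒ 4 dimensionless groups

4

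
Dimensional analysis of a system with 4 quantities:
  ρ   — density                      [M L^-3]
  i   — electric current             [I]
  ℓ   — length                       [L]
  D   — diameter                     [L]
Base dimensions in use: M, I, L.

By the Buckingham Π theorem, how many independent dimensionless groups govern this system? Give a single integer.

Exponent matrix [M,I,L] × [ρ,i,ℓ,D]:
  M: [ 1  0  0  0]
  I: [ 0  1  0  0]
  L: [-3  0  1  1]
RREF → pivots at {ρ,i,ℓ} ⇒ r = 3
4 vars − rank 3 = 1 Π group

1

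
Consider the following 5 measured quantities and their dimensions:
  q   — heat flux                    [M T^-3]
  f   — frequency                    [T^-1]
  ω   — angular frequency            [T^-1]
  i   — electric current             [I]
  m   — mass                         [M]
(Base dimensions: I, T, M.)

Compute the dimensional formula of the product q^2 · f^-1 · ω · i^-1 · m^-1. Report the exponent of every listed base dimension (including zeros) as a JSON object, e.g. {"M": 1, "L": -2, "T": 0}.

Write exponents as rows I,T,M / cols q,f,ω,i,m:
  I: [ 0  0  0  1  0]
  T: [-3 -1 -1  0  0]
  M: [ 1  0  0  0  1]
  [I]: (2)·0+(-1)·0+(1)·0+(-1)·1+(-1)·0 = -1
  [T]: (2)·-3+(-1)·-1+(1)·-1+(-1)·0+(-1)·0 = -6
  [M]: (2)·1+(-1)·0+(1)·0+(-1)·0+(-1)·1 = 1
⇒ I^-1 T^-6 M

{"I": -1, "T": -6, "M": 1}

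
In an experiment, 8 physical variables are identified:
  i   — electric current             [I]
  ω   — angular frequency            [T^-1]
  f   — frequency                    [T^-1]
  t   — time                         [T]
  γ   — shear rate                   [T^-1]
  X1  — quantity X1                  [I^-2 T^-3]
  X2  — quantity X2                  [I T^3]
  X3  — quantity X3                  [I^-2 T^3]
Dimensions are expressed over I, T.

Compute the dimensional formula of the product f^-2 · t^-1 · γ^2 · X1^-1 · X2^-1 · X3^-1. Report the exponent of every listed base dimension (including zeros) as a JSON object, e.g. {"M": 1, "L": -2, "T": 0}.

{"I": 3, "T": -4}

Dimensional matrix (I×T by i×ω×f×t×γ×X1×X2×X3):
  I: [ 1  0  0  0  0 -2  1 -2]
  T: [ 0 -1 -1  1 -1 -3  3  3]
  [I]: (-2)·0+(-1)·0+(2)·0+(-1)·-2+(-1)·1+(-1)·-2 = 3
  [T]: (-2)·-1+(-1)·1+(2)·-1+(-1)·-3+(-1)·3+(-1)·3 = -4
⇒ I^3 T^-4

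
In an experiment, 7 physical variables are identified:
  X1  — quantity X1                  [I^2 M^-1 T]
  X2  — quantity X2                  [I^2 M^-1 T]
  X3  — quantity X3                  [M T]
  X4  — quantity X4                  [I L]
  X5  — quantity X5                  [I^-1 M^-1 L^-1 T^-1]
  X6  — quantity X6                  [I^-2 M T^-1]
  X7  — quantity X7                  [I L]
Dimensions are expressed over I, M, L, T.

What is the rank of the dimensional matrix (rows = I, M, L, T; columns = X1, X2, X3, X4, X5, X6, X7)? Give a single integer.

Write exponents as rows I,M,L,T / cols X1,X2,X3,X4,X5,X6,X7:
  I: [ 2  2  0  1 -1 -2  1]
  M: [-1 -1  1  0 -1  1  0]
  L: [ 0  0  0  1 -1  0  1]
  T: [ 1  1  1  0 -1 -1  0]
RREF → pivots at {X1,X3,X4} ⇒ r = 3

3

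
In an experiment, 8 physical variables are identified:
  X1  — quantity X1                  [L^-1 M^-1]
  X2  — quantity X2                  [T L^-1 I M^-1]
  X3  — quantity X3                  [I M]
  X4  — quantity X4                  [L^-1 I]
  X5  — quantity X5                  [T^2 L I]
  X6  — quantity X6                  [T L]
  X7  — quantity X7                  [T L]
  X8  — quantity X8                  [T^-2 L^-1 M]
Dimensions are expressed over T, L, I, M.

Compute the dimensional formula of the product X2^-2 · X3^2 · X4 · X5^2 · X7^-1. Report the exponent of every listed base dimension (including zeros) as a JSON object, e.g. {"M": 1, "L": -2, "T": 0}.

Write exponents as rows T,L,I,M / cols X1,X2,X3,X4,X5,X6,X7,X8:
  T: [ 0  1  0  0  2  1  1 -2]
  L: [-1 -1  0 -1  1  1  1 -1]
  I: [ 0  1  1  1  1  0  0  0]
  M: [-1 -1  1  0  0  0  0  1]
  [T]: (-2)·1+(2)·0+(1)·0+(2)·2+(-1)·1 = 1
  [L]: (-2)·-1+(2)·0+(1)·-1+(2)·1+(-1)·1 = 2
  [I]: (-2)·1+(2)·1+(1)·1+(2)·1+(-1)·0 = 3
  [M]: (-2)·-1+(2)·1+(1)·0+(2)·0+(-1)·0 = 4
⇒ T L^2 I^3 M^4

{"T": 1, "L": 2, "I": 3, "M": 4}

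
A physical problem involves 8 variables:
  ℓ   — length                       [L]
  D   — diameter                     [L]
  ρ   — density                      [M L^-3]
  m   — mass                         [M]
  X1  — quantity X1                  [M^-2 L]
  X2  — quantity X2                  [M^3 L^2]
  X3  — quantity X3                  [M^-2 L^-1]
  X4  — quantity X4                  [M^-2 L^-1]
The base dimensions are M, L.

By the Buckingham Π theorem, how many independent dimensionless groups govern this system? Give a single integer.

6

Write exponents as rows M,L / cols ℓ,D,ρ,m,X1,X2,X3,X4:
  M: [ 0  0  1  1 -2  3 -2 -2]
  L: [ 1  1 -3  0  1  2 -1 -1]
Echelon form has 2 nonzero rows (pivots: ℓ,ρ)
n=8, r=2 ⇒ 6 dimensionless groups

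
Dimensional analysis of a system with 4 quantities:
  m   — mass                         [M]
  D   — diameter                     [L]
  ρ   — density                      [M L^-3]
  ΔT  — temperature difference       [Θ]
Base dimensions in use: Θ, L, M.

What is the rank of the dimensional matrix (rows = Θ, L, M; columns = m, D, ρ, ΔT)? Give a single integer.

Write exponents as rows Θ,L,M / cols m,D,ρ,ΔT:
  Θ: [ 0  0  0  1]
  L: [ 0  1 -3  0]
  M: [ 1  0  1  0]
Row reduction gives pivot columns m,D,ΔT; rank = 3

3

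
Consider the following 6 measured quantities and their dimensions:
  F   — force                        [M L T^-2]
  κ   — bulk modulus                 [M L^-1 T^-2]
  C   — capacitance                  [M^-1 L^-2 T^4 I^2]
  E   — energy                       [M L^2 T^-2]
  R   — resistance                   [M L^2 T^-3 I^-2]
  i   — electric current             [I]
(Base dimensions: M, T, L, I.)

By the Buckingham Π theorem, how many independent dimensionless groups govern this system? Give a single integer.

2

Dimensional matrix (M×T×L×I by F×κ×C×E×R×i):
  M: [ 1  1 -1  1  1  0]
  T: [-2 -2  4 -2 -3  0]
  L: [ 1 -1 -2  2  2  0]
  I: [ 0  0  2  0 -2  1]
Echelon form has 4 nonzero rows (pivots: F,κ,C,R)
Π count = n − r = 6 − 4 = 2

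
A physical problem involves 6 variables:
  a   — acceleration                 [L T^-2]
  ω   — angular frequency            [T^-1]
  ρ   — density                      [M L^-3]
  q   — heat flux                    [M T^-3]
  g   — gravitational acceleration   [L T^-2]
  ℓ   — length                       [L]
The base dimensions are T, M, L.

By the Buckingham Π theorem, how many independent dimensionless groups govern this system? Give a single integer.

Write exponents as rows T,M,L / cols a,ω,ρ,q,g,ℓ:
  T: [-2 -1  0 -3 -2  0]
  M: [ 0  0  1  1  0  0]
  L: [ 1  0 -3  0  1  1]
RREF → pivots at {a,ω,ρ} ⇒ r = 3
Π count = n − r = 6 − 3 = 3

3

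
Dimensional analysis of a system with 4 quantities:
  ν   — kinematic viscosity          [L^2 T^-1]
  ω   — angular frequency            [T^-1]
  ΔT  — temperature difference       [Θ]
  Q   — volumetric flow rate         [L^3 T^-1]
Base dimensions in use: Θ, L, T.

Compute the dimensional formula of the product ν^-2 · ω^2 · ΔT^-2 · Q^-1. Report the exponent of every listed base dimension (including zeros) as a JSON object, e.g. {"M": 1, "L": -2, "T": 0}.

Write exponents as rows Θ,L,T / cols ν,ω,ΔT,Q:
  Θ: [ 0  0  1  0]
  L: [ 2  0  0  3]
  T: [-1 -1  0 -1]
  [Θ]: (-2)·0+(2)·0+(-2)·1+(-1)·0 = -2
  [L]: (-2)·2+(2)·0+(-2)·0+(-1)·3 = -7
  [T]: (-2)·-1+(2)·-1+(-2)·0+(-1)·-1 = 1
⇒ Θ^-2 L^-7 T

{"Θ": -2, "L": -7, "T": 1}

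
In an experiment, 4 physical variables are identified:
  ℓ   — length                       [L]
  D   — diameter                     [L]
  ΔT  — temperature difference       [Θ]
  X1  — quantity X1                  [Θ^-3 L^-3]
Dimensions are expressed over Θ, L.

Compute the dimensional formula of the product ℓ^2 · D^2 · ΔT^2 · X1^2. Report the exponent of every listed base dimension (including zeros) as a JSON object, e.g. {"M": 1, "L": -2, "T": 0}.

Exponent matrix [Θ,L] × [ℓ,D,ΔT,X1]:
  Θ: [ 0  0  1 -3]
  L: [ 1  1  0 -3]
  [Θ]: (2)·0+(2)·0+(2)·1+(2)·-3 = -4
  [L]: (2)·1+(2)·1+(2)·0+(2)·-3 = -2
⇒ Θ^-4 L^-2

{"Θ": -4, "L": -2}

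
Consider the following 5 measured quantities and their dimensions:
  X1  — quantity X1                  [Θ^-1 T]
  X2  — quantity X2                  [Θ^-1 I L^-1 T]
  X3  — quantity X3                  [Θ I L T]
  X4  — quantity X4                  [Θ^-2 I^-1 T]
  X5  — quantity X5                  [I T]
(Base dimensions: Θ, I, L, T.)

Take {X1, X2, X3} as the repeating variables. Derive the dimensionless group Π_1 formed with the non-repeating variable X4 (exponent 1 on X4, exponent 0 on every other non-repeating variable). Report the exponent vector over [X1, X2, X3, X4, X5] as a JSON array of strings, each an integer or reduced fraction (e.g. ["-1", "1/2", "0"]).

["-2", "1/2", "1/2", "1", "0"]

Exponent matrix [Θ,I,L,T] × [X1,X2,X3,X4,X5]:
  Θ: [-1 -1  1 -2  0]
  I: [ 0  1  1 -1  1]
  L: [ 0 -1  1  0  0]
  T: [ 1  1  1  1  1]
Row reduction gives pivot columns X1,X2,X3; rank = 3
Repeat: X1,X2,X3; free: X4,X5
RREF:
  r0: [   1    0    0    2    0]
  r1: [   0    1    0 -1/2  1/2]
  r2: [   0    0    1 -1/2  1/2]
  r3: [   0    0    0    0    0]
Fix exponent of X4 at 1, X5 at 0; solve each RREF row for its pivot's exponent:
  r0: exp(X1) + (2)·1 = 0 ⇒ exp(X1) = -2
  r1: exp(X2) + (-1/2)·1 = 0 ⇒ exp(X2) = 1/2
  r2: exp(X3) + (-1/2)·1 = 0 ⇒ exp(X3) = 1/2
Π_1 = X1^-2 · X2^(1/2) · X3^(1/2) · X4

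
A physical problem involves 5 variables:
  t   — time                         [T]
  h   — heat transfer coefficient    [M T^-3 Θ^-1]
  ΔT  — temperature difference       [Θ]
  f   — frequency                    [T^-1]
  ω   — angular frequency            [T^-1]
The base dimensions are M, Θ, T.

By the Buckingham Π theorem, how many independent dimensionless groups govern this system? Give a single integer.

2

Write exponents as rows M,Θ,T / cols t,h,ΔT,f,ω:
  M: [ 0  1  0  0  0]
  Θ: [ 0 -1  1  0  0]
  T: [ 1 -3  0 -1 -1]
Echelon form has 3 nonzero rows (pivots: t,h,ΔT)
n=5, r=3 ⇒ 2 dimensionless groups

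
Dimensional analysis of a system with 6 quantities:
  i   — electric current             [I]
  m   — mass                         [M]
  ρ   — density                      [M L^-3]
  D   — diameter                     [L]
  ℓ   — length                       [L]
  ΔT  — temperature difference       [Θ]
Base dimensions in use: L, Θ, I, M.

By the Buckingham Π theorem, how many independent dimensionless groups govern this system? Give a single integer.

2

Dimensional matrix (L×Θ×I×M by i×m×ρ×D×ℓ×ΔT):
  L: [ 0  0 -3  1  1  0]
  Θ: [ 0  0  0  0  0  1]
  I: [ 1  0  0  0  0  0]
  M: [ 0  1  1  0  0  0]
Echelon form has 4 nonzero rows (pivots: i,m,ρ,ΔT)
Π count = n − r = 6 − 4 = 2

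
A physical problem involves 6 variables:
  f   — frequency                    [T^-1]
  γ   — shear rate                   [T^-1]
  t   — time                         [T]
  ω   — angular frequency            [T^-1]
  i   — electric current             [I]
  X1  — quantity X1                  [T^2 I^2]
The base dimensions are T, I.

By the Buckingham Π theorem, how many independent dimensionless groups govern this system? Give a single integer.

4

Exponent matrix [T,I] × [f,γ,t,ω,i,X1]:
  T: [-1 -1  1 -1  0  2]
  I: [ 0  0  0  0  1  2]
RREF → pivots at {f,i} ⇒ r = 2
Π count = n − r = 6 − 2 = 4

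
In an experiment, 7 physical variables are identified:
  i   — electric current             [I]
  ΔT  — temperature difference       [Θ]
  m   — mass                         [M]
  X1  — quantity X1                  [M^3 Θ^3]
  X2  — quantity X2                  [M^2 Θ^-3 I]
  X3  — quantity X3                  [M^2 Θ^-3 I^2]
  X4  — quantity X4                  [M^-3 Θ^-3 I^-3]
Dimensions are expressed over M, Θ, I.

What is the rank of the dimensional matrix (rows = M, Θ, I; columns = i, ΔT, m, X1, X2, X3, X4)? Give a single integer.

3

Exponent matrix [M,Θ,I] × [i,ΔT,m,X1,X2,X3,X4]:
  M: [ 0  0  1  3  2  2 -3]
  Θ: [ 0  1  0  3 -3 -3 -3]
  I: [ 1  0  0  0  1  2 -3]
Row reduction gives pivot columns i,ΔT,m; rank = 3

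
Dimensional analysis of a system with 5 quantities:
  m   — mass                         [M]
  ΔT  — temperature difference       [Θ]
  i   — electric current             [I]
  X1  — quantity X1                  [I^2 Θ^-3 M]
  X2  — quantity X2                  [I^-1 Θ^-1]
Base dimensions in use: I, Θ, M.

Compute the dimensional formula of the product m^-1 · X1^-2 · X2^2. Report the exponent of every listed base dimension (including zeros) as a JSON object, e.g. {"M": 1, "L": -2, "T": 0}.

{"I": -6, "Θ": 4, "M": -3}

Exponent matrix [I,Θ,M] × [m,ΔT,i,X1,X2]:
  I: [ 0  0  1  2 -1]
  Θ: [ 0  1  0 -3 -1]
  M: [ 1  0  0  1  0]
  [I]: (-1)·0+(-2)·2+(2)·-1 = -6
  [Θ]: (-1)·0+(-2)·-3+(2)·-1 = 4
  [M]: (-1)·1+(-2)·1+(2)·0 = -3
⇒ I^-6 Θ^4 M^-3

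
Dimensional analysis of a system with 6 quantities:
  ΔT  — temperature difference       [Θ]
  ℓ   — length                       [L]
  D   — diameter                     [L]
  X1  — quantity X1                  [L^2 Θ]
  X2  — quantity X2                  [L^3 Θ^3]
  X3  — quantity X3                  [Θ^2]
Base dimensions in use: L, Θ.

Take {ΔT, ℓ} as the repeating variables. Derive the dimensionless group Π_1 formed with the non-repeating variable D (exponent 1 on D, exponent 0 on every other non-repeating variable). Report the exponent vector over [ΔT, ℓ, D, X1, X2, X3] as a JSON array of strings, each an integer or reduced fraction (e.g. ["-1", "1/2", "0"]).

["0", "-1", "1", "0", "0", "0"]

Write exponents as rows L,Θ / cols ΔT,ℓ,D,X1,X2,X3:
  L: [ 0  1  1  2  3  0]
  Θ: [ 1  0  0  1  3  2]
Echelon form has 2 nonzero rows (pivots: ΔT,ℓ)
Pivot set = {ΔT,ℓ}, free = {D,X1,X2,X3}
RREF:
  r0: [   1    0    0    1    3    2]
  r1: [   0    1    1    2    3    0]
Fix exponent of D at 1, X1 at 0, X2 at 0, X3 at 0; solve each RREF row for its pivot's exponent:
  r0: exp(ΔT) + (0)·1 = 0 ⇒ exp(ΔT) = 0
  r1: exp(ℓ) + (1)·1 = 0 ⇒ exp(ℓ) = -1
Π_1 = ℓ^-1 · D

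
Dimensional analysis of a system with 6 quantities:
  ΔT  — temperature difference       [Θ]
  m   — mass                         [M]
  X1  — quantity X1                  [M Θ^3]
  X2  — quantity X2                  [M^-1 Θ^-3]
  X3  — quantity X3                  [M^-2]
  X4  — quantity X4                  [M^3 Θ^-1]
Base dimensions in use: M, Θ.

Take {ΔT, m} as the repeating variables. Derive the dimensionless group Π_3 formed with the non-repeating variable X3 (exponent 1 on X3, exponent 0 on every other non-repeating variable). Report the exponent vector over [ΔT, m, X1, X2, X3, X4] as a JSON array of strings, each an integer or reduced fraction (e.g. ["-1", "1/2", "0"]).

Exponent matrix [M,Θ] × [ΔT,m,X1,X2,X3,X4]:
  M: [ 0  1  1 -1 -2  3]
  Θ: [ 1  0  3 -3  0 -1]
RREF → pivots at {ΔT,m} ⇒ r = 2
Pivot set = {ΔT,m}, free = {X1,X2,X3,X4}
RREF:
  r0: [   1    0    3   -3    0   -1]
  r1: [   0    1    1   -1   -2    3]
Fix exponent of X3 at 1, X1 at 0, X2 at 0, X4 at 0; solve each RREF row for its pivot's exponent:
  r0: exp(ΔT) + (0)·1 = 0 ⇒ exp(ΔT) = 0
  r1: exp(m) + (-2)·1 = 0 ⇒ exp(m) = 2
Π_3 = m^2 · X3

["0", "2", "0", "0", "1", "0"]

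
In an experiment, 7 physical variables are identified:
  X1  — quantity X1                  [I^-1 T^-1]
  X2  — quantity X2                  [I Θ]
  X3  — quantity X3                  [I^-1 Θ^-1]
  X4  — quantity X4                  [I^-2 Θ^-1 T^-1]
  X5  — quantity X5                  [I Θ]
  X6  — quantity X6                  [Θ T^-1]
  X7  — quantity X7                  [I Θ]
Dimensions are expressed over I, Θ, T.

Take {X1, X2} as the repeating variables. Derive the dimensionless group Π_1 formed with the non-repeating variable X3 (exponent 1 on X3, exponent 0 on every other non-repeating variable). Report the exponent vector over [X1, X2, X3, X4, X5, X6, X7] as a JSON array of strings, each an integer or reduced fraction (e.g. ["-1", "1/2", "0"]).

Dimensional matrix (I×Θ×T by X1×X2×X3×X4×X5×X6×X7):
  I: [-1  1 -1 -2  1  0  1]
  Θ: [ 0  1 -1 -1  1  1  1]
  T: [-1  0  0 -1  0 -1  0]
Echelon form has 2 nonzero rows (pivots: X1,X2)
Pivot set = {X1,X2}, free = {X3,X4,X5,X6,X7}
RREF:
  r0: [   1    0    0    1    0    1    0]
  r1: [   0    1   -1   -1    1    1    1]
  r2: [   0    0    0    0    0    0    0]
Fix exponent of X3 at 1, X4 at 0, X5 at 0, X6 at 0, X7 at 0; solve each RREF row for its pivot's exponent:
  r0: exp(X1) + (0)·1 = 0 ⇒ exp(X1) = 0
  r1: exp(X2) + (-1)·1 = 0 ⇒ exp(X2) = 1
Π_1 = X2 · X3

["0", "1", "1", "0", "0", "0", "0"]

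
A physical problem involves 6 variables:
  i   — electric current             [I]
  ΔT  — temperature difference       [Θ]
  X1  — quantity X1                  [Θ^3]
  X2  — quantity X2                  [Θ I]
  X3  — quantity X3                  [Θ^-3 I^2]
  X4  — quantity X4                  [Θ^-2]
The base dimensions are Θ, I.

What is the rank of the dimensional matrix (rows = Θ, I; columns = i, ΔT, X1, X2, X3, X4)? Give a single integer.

Dimensional matrix (Θ×I by i×ΔT×X1×X2×X3×X4):
  Θ: [ 0  1  3  1 -3 -2]
  I: [ 1  0  0  1  2  0]
Echelon form has 2 nonzero rows (pivots: i,ΔT)

2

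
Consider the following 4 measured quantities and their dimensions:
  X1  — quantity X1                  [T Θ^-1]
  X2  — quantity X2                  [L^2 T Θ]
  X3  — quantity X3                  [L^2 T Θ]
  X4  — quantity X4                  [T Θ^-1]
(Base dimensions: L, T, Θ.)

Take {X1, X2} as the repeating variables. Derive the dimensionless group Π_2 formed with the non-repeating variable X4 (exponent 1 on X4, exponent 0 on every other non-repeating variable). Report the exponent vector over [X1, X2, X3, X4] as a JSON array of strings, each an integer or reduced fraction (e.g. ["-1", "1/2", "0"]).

Dimensional matrix (L×T×Θ by X1×X2×X3×X4):
  L: [ 0  2  2  0]
  T: [ 1  1  1  1]
  Θ: [-1  1  1 -1]
RREF → pivots at {X1,X2} ⇒ r = 2
Pivot set = {X1,X2}, free = {X3,X4}
RREF:
  r0: [   1    0    0    1]
  r1: [   0    1    1    0]
  r2: [   0    0    0    0]
Fix exponent of X4 at 1, X3 at 0; solve each RREF row for its pivot's exponent:
  r0: exp(X1) + (1)·1 = 0 ⇒ exp(X1) = -1
  r1: exp(X2) + (0)·1 = 0 ⇒ exp(X2) = 0
Π_2 = X1^-1 · X4

["-1", "0", "0", "1"]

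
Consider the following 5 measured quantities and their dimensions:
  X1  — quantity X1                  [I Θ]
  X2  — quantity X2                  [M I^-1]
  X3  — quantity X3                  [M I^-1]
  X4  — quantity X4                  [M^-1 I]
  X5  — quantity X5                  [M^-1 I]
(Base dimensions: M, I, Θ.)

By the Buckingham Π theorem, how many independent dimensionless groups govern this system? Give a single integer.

3

Write exponents as rows M,I,Θ / cols X1,X2,X3,X4,X5:
  M: [ 0  1  1 -1 -1]
  I: [ 1 -1 -1  1  1]
  Θ: [ 1  0  0  0  0]
RREF → pivots at {X1,X2} ⇒ r = 2
n=5, r=2 ⇒ 3 dimensionless groups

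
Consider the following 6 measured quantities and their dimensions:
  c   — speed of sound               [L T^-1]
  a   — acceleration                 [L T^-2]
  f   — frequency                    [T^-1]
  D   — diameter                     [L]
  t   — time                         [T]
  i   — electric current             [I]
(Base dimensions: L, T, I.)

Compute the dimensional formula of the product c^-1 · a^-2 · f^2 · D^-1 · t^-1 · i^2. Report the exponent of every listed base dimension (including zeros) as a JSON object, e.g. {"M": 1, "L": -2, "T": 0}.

Exponent matrix [L,T,I] × [c,a,f,D,t,i]:
  L: [ 1  1  0  1  0  0]
  T: [-1 -2 -1  0  1  0]
  I: [ 0  0  0  0  0  1]
  [L]: (-1)·1+(-2)·1+(2)·0+(-1)·1+(-1)·0+(2)·0 = -4
  [T]: (-1)·-1+(-2)·-2+(2)·-1+(-1)·0+(-1)·1+(2)·0 = 2
  [I]: (-1)·0+(-2)·0+(2)·0+(-1)·0+(-1)·0+(2)·1 = 2
⇒ L^-4 T^2 I^2

{"L": -4, "T": 2, "I": 2}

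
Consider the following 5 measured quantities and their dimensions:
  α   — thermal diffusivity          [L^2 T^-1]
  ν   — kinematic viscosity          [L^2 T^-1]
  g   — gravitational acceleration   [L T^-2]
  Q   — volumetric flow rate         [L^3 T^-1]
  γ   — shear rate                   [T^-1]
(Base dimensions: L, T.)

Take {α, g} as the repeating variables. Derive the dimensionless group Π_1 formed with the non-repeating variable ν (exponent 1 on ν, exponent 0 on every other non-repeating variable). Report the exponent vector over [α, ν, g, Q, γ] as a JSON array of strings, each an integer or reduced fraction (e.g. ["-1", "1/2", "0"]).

Write exponents as rows L,T / cols α,ν,g,Q,γ:
  L: [ 2  2  1  3  0]
  T: [-1 -1 -2 -1 -1]
RREF → pivots at {α,g} ⇒ r = 2
Pivot set = {α,g}, free = {ν,Q,γ}
RREF:
  r0: [   1    1    0  5/3 -1/3]
  r1: [   0    0    1 -1/3  2/3]
Fix exponent of ν at 1, Q at 0, γ at 0; solve each RREF row for its pivot's exponent:
  r0: exp(α) + (1)·1 = 0 ⇒ exp(α) = -1
  r1: exp(g) + (0)·1 = 0 ⇒ exp(g) = 0
Π_1 = α^-1 · ν

["-1", "1", "0", "0", "0"]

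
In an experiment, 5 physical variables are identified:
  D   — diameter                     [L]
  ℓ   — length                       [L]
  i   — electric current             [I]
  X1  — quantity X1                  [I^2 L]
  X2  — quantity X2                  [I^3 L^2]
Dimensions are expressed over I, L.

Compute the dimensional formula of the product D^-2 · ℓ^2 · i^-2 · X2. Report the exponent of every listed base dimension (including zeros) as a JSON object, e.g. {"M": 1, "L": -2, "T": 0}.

Write exponents as rows I,L / cols D,ℓ,i,X1,X2:
  I: [ 0  0  1  2  3]
  L: [ 1  1  0  1  2]
  [I]: (-2)·0+(2)·0+(-2)·1+(1)·3 = 1
  [L]: (-2)·1+(2)·1+(-2)·0+(1)·2 = 2
⇒ I L^2

{"I": 1, "L": 2}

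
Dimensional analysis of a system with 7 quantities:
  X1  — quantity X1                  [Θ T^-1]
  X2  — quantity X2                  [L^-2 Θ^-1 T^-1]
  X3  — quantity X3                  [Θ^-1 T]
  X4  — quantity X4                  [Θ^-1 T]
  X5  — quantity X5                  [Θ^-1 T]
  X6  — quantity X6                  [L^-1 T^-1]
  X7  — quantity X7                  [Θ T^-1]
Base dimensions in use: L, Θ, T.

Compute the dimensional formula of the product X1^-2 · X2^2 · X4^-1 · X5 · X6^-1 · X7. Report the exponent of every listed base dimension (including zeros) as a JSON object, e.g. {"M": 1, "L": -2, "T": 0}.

{"L": -3, "Θ": -3, "T": 0}

Write exponents as rows L,Θ,T / cols X1,X2,X3,X4,X5,X6,X7:
  L: [ 0 -2  0  0  0 -1  0]
  Θ: [ 1 -1 -1 -1 -1  0  1]
  T: [-1 -1  1  1  1 -1 -1]
  [L]: (-2)·0+(2)·-2+(-1)·0+(1)·0+(-1)·-1+(1)·0 = -3
  [Θ]: (-2)·1+(2)·-1+(-1)·-1+(1)·-1+(-1)·0+(1)·1 = -3
  [T]: (-2)·-1+(2)·-1+(-1)·1+(1)·1+(-1)·-1+(1)·-1 = 0
⇒ L^-3 Θ^-3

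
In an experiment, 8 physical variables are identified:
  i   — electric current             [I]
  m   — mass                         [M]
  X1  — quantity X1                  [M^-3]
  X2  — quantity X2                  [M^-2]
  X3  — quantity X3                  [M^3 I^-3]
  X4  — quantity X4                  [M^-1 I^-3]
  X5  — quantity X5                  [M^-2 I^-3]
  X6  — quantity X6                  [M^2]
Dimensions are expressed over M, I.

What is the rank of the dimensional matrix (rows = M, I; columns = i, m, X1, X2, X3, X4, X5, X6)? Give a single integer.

Exponent matrix [M,I] × [i,m,X1,X2,X3,X4,X5,X6]:
  M: [ 0  1 -3 -2  3 -1 -2  2]
  I: [ 1  0  0  0 -3 -3 -3  0]
Row reduction gives pivot columns i,m; rank = 2

2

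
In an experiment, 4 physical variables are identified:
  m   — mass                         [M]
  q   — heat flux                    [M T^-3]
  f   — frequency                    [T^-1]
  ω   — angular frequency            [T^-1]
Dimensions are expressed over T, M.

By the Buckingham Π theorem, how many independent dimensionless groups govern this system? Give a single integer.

2

Dimensional matrix (T×M by m×q×f×ω):
  T: [ 0 -3 -1 -1]
  M: [ 1  1  0  0]
Row reduction gives pivot columns m,q; rank = 2
Π count = n − r = 4 − 2 = 2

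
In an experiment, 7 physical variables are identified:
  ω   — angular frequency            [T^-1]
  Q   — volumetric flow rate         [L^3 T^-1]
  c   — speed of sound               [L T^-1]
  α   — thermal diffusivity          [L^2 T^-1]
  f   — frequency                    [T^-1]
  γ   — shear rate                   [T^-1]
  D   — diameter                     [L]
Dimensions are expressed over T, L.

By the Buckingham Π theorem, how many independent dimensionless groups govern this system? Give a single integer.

Exponent matrix [T,L] × [ω,Q,c,α,f,γ,D]:
  T: [-1 -1 -1 -1 -1 -1  0]
  L: [ 0  3  1  2  0  0  1]
Echelon form has 2 nonzero rows (pivots: ω,Q)
n=7, r=2 ⇒ 5 dimensionless groups

5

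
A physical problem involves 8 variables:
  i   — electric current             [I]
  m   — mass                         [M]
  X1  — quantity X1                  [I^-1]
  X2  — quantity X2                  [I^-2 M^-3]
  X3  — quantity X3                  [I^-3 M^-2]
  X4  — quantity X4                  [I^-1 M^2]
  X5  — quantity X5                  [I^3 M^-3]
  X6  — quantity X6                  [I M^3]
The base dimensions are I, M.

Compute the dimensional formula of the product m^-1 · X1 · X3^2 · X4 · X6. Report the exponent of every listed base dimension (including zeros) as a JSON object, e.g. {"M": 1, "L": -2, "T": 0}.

Write exponents as rows I,M / cols i,m,X1,X2,X3,X4,X5,X6:
  I: [ 1  0 -1 -2 -3 -1  3  1]
  M: [ 0  1  0 -3 -2  2 -3  3]
  [I]: (-1)·0+(1)·-1+(2)·-3+(1)·-1+(1)·1 = -7
  [M]: (-1)·1+(1)·0+(2)·-2+(1)·2+(1)·3 = 0
⇒ I^-7

{"I": -7, "M": 0}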